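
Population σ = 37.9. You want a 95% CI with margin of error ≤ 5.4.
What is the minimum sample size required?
n ≥ 190

For margin E ≤ 5.4:
n ≥ (z* · σ / E)²
n ≥ (1.960 · 37.9 / 5.4)²
n ≥ 189.24

Minimum n = 190 (rounding up)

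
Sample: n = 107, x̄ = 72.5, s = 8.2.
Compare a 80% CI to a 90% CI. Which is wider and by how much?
90% CI is wider by 0.58

df = 106
80% CI: t* = 1.290, (71.48, 73.52), width = 2 · t* · s/√n = 2.05
90% CI: t* = 1.659, (71.18, 73.82), width = 2 · t* · s/√n = 2.63

The 90% CI is wider by 2.63 - 2.05 = 0.58.
Higher confidence requires a wider interval.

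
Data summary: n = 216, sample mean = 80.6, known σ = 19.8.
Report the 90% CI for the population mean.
(78.38, 82.82)

z-interval (σ known):
z* = 1.645 for 90% confidence

Margin of error = z* · σ/√n = 1.645 · 19.8/√216 = 2.22

CI: (80.6 - 2.22, 80.6 + 2.22) = (78.38, 82.82)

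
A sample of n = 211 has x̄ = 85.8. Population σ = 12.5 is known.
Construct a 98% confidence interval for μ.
(83.80, 87.80)

z-interval (σ known):
z* = 2.326 for 98% confidence

Margin of error = z* · σ/√n = 2.326 · 12.5/√211 = 2.00

CI: (85.8 - 2.00, 85.8 + 2.00) = (83.80, 87.80)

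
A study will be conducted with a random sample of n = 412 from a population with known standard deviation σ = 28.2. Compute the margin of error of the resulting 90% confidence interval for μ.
Margin of error = 2.29

Margin of error = z* · σ/√n
= 1.645 · 28.2/√412
= 1.645 · 28.2/20.2978
= 2.29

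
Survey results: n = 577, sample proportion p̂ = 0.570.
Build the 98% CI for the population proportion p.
(0.522, 0.618)

Proportion CI:
SE = √(p̂(1-p̂)/n) = √(0.570 · 0.430 / 577) = 0.02061

z* = 2.326
Margin = z* · SE = 2.326 · 0.02061 = 0.0479

CI: 0.570 ± 0.0479 = (0.522, 0.618)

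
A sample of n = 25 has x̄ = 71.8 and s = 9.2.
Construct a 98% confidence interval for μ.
(67.21, 76.39)

t-interval (σ unknown):
df = n - 1 = 24
t* = 2.492 for 98% confidence

Margin of error = t* · s/√n = 2.492 · 9.2/√25 = 4.59

CI: (67.21, 76.39)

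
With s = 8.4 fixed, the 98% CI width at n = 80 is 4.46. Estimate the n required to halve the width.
n ≈ 320

CI width ∝ 1/√n
To reduce width by factor 2, need √n to grow by 2 → need 2² = 4 times as many samples.

Current: n = 80, width = 4.46
New: n = 320, width ≈ 2.20

Width reduced by factor of 4.46/2.20 = 2.03.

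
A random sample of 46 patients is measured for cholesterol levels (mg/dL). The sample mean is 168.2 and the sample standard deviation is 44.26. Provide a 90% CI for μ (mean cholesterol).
(157.24, 179.16)

t-interval (σ unknown):
df = n - 1 = 45
t* = 1.679 for 90% confidence

Margin of error = t* · s/√n = 1.679 · 44.26/√46 = 10.96

CI: (157.24, 179.16)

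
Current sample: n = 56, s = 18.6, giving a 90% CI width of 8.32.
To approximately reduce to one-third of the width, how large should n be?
n ≈ 504

CI width ∝ 1/√n
To reduce width by factor 3, need √n to grow by 3 → need 3² = 9 times as many samples.

Current: n = 56, width = 8.32
New: n = 504, width ≈ 2.73

Width reduced by factor of 8.32/2.73 = 3.05.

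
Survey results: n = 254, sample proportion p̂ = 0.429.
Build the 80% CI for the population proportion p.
(0.389, 0.469)

Proportion CI:
SE = √(p̂(1-p̂)/n) = √(0.429 · 0.571 / 254) = 0.03105

z* = 1.282
Margin = z* · SE = 1.282 · 0.03105 = 0.0398

CI: 0.429 ± 0.0398 = (0.389, 0.469)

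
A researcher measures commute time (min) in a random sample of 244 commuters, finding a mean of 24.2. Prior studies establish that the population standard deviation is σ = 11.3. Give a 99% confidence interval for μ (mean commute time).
(22.34, 26.06)

z-interval (σ known):
z* = 2.576 for 99% confidence

Margin of error = z* · σ/√n = 2.576 · 11.3/√244 = 1.86

CI: (24.2 - 1.86, 24.2 + 1.86) = (22.34, 26.06)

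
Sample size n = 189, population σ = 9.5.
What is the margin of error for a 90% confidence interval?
Margin of error = 1.14

Margin of error = z* · σ/√n
= 1.645 · 9.5/√189
= 1.645 · 9.5/13.7477
= 1.14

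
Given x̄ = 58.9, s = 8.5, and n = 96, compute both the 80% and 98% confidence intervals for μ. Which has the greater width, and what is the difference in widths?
98% CI is wider by 1.87

df = 95
80% CI: t* = 1.291, (57.78, 60.02), width = 2 · t* · s/√n = 2.24
98% CI: t* = 2.366, (56.85, 60.95), width = 2 · t* · s/√n = 4.11

The 98% CI is wider by 4.11 - 2.24 = 1.87.
Higher confidence requires a wider interval.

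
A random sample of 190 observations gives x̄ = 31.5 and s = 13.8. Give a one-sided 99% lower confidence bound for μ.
μ ≥ 29.15

Lower bound (one-sided):
t* = 2.346 (one-sided for 99%)
Lower bound = x̄ - t* · s/√n = 31.5 - 2.346 · 13.8/√190 = 29.15

We are 99% confident that μ ≥ 29.15.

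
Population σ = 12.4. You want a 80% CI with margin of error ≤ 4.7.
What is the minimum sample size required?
n ≥ 12

For margin E ≤ 4.7:
n ≥ (z* · σ / E)²
n ≥ (1.282 · 12.4 / 4.7)²
n ≥ 11.44

Minimum n = 12 (rounding up)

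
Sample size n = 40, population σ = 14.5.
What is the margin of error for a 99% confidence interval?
Margin of error = 5.91

Margin of error = z* · σ/√n
= 2.576 · 14.5/√40
= 2.576 · 14.5/6.3246
= 5.91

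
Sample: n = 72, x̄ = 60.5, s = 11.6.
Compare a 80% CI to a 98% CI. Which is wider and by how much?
98% CI is wider by 2.97

df = 71
80% CI: t* = 1.294, (58.73, 62.27), width = 2 · t* · s/√n = 3.54
98% CI: t* = 2.380, (57.25, 63.75), width = 2 · t* · s/√n = 6.51

The 98% CI is wider by 6.51 - 3.54 = 2.97.
Higher confidence requires a wider interval.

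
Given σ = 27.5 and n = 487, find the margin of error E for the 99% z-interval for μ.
Margin of error = 3.21

Margin of error = z* · σ/√n
= 2.576 · 27.5/√487
= 2.576 · 27.5/22.0681
= 3.21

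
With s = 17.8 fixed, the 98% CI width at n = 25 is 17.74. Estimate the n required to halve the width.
n ≈ 100

CI width ∝ 1/√n
To reduce width by factor 2, need √n to grow by 2 → need 2² = 4 times as many samples.

Current: n = 25, width = 17.74
New: n = 100, width ≈ 8.42

Width reduced by factor of 17.74/8.42 = 2.11.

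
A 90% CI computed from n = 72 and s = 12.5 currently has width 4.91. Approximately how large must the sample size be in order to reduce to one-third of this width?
n ≈ 648

CI width ∝ 1/√n
To reduce width by factor 3, need √n to grow by 3 → need 3² = 9 times as many samples.

Current: n = 72, width = 4.91
New: n = 648, width ≈ 1.62

Width reduced by factor of 4.91/1.62 = 3.03.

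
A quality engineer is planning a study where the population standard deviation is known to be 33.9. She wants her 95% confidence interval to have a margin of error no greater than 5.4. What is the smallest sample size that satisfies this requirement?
n ≥ 152

For margin E ≤ 5.4:
n ≥ (z* · σ / E)²
n ≥ (1.960 · 33.9 / 5.4)²
n ≥ 151.40

Minimum n = 152 (rounding up)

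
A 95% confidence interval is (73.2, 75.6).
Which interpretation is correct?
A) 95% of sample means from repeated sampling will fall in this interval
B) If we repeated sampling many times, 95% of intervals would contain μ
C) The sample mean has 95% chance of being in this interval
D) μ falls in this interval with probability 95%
B

A) Wrong — coverage applies to intervals containing μ, not to future x̄ values.
B) Correct — this is the frequentist long-run coverage interpretation.
C) Wrong — x̄ is observed and sits in the interval by construction.
D) Wrong — μ is fixed; the randomness lives in the interval, not in μ.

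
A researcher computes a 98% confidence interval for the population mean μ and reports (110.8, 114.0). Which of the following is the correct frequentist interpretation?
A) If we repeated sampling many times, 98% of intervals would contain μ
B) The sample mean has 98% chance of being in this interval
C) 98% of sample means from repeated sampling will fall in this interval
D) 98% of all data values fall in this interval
A

A) Correct — this is the frequentist long-run coverage interpretation.
B) Wrong — x̄ is observed and sits in the interval by construction.
C) Wrong — coverage applies to intervals containing μ, not to future x̄ values.
D) Wrong — a CI is about the parameter μ, not individual data values.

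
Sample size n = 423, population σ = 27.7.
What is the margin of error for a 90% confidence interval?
Margin of error = 2.22

Margin of error = z* · σ/√n
= 1.645 · 27.7/√423
= 1.645 · 27.7/20.5670
= 2.22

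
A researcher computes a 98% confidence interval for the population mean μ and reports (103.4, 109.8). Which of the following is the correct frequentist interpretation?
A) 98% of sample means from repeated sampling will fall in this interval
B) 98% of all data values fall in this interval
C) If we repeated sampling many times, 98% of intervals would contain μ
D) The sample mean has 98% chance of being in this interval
C

A) Wrong — coverage applies to intervals containing μ, not to future x̄ values.
B) Wrong — a CI is about the parameter μ, not individual data values.
C) Correct — this is the frequentist long-run coverage interpretation.
D) Wrong — x̄ is observed and sits in the interval by construction.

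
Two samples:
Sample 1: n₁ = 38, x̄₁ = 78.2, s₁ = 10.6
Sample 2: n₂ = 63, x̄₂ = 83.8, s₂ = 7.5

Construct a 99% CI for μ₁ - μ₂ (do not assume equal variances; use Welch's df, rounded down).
(-10.82, -0.38)

Difference: x̄₁ - x̄₂ = -5.60
SE = √(s₁²/n₁ + s₂²/n₂) = √(10.6²/38 + 7.5²/63) = 1.9621
df = 59.48 → 59 (Welch–Satterthwaite, rounded down)
t* = 2.662

CI: -5.60 ± 2.662 · 1.9621 = -5.60 ± 5.22 = (-10.82, -0.38)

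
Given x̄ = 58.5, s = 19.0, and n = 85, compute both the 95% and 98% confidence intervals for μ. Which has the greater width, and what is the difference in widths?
98% CI is wider by 1.58

df = 84
95% CI: t* = 1.989, (54.40, 62.60), width = 2 · t* · s/√n = 8.20
98% CI: t* = 2.372, (53.61, 63.39), width = 2 · t* · s/√n = 9.78

The 98% CI is wider by 9.78 - 8.20 = 1.58.
Higher confidence requires a wider interval.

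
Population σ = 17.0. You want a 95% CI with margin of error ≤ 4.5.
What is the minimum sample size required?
n ≥ 55

For margin E ≤ 4.5:
n ≥ (z* · σ / E)²
n ≥ (1.960 · 17.0 / 4.5)²
n ≥ 54.83

Minimum n = 55 (rounding up)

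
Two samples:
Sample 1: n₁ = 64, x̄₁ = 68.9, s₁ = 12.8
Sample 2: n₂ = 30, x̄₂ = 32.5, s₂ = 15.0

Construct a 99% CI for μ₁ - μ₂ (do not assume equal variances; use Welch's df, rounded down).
(27.90, 44.90)

Difference: x̄₁ - x̄₂ = 36.40
SE = √(s₁²/n₁ + s₂²/n₂) = √(12.8²/64 + 15.0²/30) = 3.1718
df = 49.52 → 49 (Welch–Satterthwaite, rounded down)
t* = 2.680

CI: 36.40 ± 2.680 · 3.1718 = 36.40 ± 8.50 = (27.90, 44.90)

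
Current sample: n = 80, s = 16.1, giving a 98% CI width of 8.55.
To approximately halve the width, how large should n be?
n ≈ 320

CI width ∝ 1/√n
To reduce width by factor 2, need √n to grow by 2 → need 2² = 4 times as many samples.

Current: n = 80, width = 8.55
New: n = 320, width ≈ 4.21

Width reduced by factor of 8.55/4.21 = 2.03.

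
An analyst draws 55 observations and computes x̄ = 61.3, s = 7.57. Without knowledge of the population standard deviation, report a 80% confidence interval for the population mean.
(59.98, 62.62)

t-interval (σ unknown):
df = n - 1 = 54
t* = 1.297 for 80% confidence

Margin of error = t* · s/√n = 1.297 · 7.57/√55 = 1.32

CI: (59.98, 62.62)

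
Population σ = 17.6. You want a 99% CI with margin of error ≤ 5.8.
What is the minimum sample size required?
n ≥ 62

For margin E ≤ 5.8:
n ≥ (z* · σ / E)²
n ≥ (2.576 · 17.6 / 5.8)²
n ≥ 61.10

Minimum n = 62 (rounding up)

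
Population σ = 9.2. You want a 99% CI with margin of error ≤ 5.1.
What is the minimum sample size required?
n ≥ 22

For margin E ≤ 5.1:
n ≥ (z* · σ / E)²
n ≥ (2.576 · 9.2 / 5.1)²
n ≥ 21.59

Minimum n = 22 (rounding up)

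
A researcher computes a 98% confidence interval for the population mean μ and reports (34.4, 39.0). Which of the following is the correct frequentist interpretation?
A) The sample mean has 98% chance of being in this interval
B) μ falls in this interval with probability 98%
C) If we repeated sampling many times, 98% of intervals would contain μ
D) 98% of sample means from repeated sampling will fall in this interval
C

A) Wrong — x̄ is observed and sits in the interval by construction.
B) Wrong — μ is fixed; the randomness lives in the interval, not in μ.
C) Correct — this is the frequentist long-run coverage interpretation.
D) Wrong — coverage applies to intervals containing μ, not to future x̄ values.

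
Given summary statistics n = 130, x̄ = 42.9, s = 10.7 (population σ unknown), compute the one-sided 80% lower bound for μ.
μ ≥ 42.11

Lower bound (one-sided):
t* = 0.844 (one-sided for 80%)
Lower bound = x̄ - t* · s/√n = 42.9 - 0.844 · 10.7/√130 = 42.11

We are 80% confident that μ ≥ 42.11.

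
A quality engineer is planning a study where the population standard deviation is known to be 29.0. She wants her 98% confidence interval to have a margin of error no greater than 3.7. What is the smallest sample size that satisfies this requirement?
n ≥ 333

For margin E ≤ 3.7:
n ≥ (z* · σ / E)²
n ≥ (2.326 · 29.0 / 3.7)²
n ≥ 332.36

Minimum n = 333 (rounding up)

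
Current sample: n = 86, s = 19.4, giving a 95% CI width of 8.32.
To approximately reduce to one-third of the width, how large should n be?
n ≈ 774

CI width ∝ 1/√n
To reduce width by factor 3, need √n to grow by 3 → need 3² = 9 times as many samples.

Current: n = 86, width = 8.32
New: n = 774, width ≈ 2.74

Width reduced by factor of 8.32/2.74 = 3.04.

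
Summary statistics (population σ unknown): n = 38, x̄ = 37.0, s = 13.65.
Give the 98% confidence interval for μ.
(31.62, 42.38)

t-interval (σ unknown):
df = n - 1 = 37
t* = 2.431 for 98% confidence

Margin of error = t* · s/√n = 2.431 · 13.65/√38 = 5.38

CI: (31.62, 42.38)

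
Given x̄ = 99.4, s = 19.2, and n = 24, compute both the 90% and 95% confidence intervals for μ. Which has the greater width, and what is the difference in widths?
95% CI is wider by 2.79

df = 23
90% CI: t* = 1.714, (92.68, 106.12), width = 2 · t* · s/√n = 13.43
95% CI: t* = 2.069, (91.29, 107.51), width = 2 · t* · s/√n = 16.22

The 95% CI is wider by 16.22 - 13.43 = 2.79.
Higher confidence requires a wider interval.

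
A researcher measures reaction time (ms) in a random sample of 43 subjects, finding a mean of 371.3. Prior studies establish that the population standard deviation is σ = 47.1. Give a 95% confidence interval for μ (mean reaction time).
(357.22, 385.38)

z-interval (σ known):
z* = 1.960 for 95% confidence

Margin of error = z* · σ/√n = 1.960 · 47.1/√43 = 14.08

CI: (371.3 - 14.08, 371.3 + 14.08) = (357.22, 385.38)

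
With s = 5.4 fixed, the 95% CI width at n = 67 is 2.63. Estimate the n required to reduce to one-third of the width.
n ≈ 603

CI width ∝ 1/√n
To reduce width by factor 3, need √n to grow by 3 → need 3² = 9 times as many samples.

Current: n = 67, width = 2.63
New: n = 603, width ≈ 0.86

Width reduced by factor of 2.63/0.86 = 3.06.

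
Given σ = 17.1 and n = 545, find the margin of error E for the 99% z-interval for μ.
Margin of error = 1.89

Margin of error = z* · σ/√n
= 2.576 · 17.1/√545
= 2.576 · 17.1/23.3452
= 1.89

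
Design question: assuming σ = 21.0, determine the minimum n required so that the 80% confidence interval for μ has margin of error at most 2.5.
n ≥ 116

For margin E ≤ 2.5:
n ≥ (z* · σ / E)²
n ≥ (1.282 · 21.0 / 2.5)²
n ≥ 115.97

Minimum n = 116 (rounding up)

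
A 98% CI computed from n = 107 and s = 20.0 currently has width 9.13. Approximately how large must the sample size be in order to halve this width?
n ≈ 428

CI width ∝ 1/√n
To reduce width by factor 2, need √n to grow by 2 → need 2² = 4 times as many samples.

Current: n = 107, width = 9.13
New: n = 428, width ≈ 4.51

Width reduced by factor of 9.13/4.51 = 2.02.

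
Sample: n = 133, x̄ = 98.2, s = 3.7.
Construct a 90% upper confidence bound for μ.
μ ≤ 98.61

Upper bound (one-sided):
t* = 1.288 (one-sided for 90%)
Upper bound = x̄ + t* · s/√n = 98.2 + 1.288 · 3.7/√133 = 98.61

We are 90% confident that μ ≤ 98.61.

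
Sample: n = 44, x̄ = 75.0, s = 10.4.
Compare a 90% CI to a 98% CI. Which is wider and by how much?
98% CI is wider by 2.31

df = 43
90% CI: t* = 1.681, (72.36, 77.64), width = 2 · t* · s/√n = 5.27
98% CI: t* = 2.416, (71.21, 78.79), width = 2 · t* · s/√n = 7.58

The 98% CI is wider by 7.58 - 5.27 = 2.31.
Higher confidence requires a wider interval.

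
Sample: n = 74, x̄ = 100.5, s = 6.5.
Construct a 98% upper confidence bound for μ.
μ ≤ 102.08

Upper bound (one-sided):
t* = 2.091 (one-sided for 98%)
Upper bound = x̄ + t* · s/√n = 100.5 + 2.091 · 6.5/√74 = 102.08

We are 98% confident that μ ≤ 102.08.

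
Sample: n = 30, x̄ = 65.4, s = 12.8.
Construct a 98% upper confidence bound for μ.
μ ≤ 70.42

Upper bound (one-sided):
t* = 2.150 (one-sided for 98%)
Upper bound = x̄ + t* · s/√n = 65.4 + 2.150 · 12.8/√30 = 70.42

We are 98% confident that μ ≤ 70.42.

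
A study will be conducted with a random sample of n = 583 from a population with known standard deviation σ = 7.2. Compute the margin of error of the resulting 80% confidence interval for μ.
Margin of error = 0.38

Margin of error = z* · σ/√n
= 1.282 · 7.2/√583
= 1.282 · 7.2/24.1454
= 0.38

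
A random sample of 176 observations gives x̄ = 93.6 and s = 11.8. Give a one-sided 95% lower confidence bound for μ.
μ ≥ 92.13

Lower bound (one-sided):
t* = 1.654 (one-sided for 95%)
Lower bound = x̄ - t* · s/√n = 93.6 - 1.654 · 11.8/√176 = 92.13

We are 95% confident that μ ≥ 92.13.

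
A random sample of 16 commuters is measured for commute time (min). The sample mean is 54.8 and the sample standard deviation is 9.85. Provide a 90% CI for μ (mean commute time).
(50.48, 59.12)

t-interval (σ unknown):
df = n - 1 = 15
t* = 1.753 for 90% confidence

Margin of error = t* · s/√n = 1.753 · 9.85/√16 = 4.32

CI: (50.48, 59.12)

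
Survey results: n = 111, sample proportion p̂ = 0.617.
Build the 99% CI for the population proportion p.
(0.498, 0.736)

Proportion CI:
SE = √(p̂(1-p̂)/n) = √(0.617 · 0.383 / 111) = 0.04614

z* = 2.576
Margin = z* · SE = 2.576 · 0.04614 = 0.1189

CI: 0.617 ± 0.1189 = (0.498, 0.736)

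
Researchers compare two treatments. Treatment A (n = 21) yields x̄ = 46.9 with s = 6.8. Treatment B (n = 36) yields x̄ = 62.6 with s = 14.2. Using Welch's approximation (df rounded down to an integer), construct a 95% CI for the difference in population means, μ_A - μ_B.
(-21.30, -10.10)

Difference: x̄₁ - x̄₂ = -15.70
SE = √(s₁²/n₁ + s₂²/n₂) = √(6.8²/21 + 14.2²/36) = 2.7934
df = 53.47 → 53 (Welch–Satterthwaite, rounded down)
t* = 2.006

CI: -15.70 ± 2.006 · 2.7934 = -15.70 ± 5.60 = (-21.30, -10.10)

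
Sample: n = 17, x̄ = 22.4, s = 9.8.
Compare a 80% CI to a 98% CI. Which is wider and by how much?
98% CI is wider by 5.92

df = 16
80% CI: t* = 1.337, (19.22, 25.58), width = 2 · t* · s/√n = 6.36
98% CI: t* = 2.583, (16.26, 28.54), width = 2 · t* · s/√n = 12.28

The 98% CI is wider by 12.28 - 6.36 = 5.92.
Higher confidence requires a wider interval.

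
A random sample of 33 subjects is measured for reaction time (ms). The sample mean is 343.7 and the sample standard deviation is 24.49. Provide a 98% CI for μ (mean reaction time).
(333.26, 354.14)

t-interval (σ unknown):
df = n - 1 = 32
t* = 2.449 for 98% confidence

Margin of error = t* · s/√n = 2.449 · 24.49/√33 = 10.44

CI: (333.26, 354.14)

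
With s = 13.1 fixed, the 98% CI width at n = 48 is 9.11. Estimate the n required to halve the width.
n ≈ 192

CI width ∝ 1/√n
To reduce width by factor 2, need √n to grow by 2 → need 2² = 4 times as many samples.

Current: n = 48, width = 9.11
New: n = 192, width ≈ 4.44

Width reduced by factor of 9.11/4.44 = 2.05.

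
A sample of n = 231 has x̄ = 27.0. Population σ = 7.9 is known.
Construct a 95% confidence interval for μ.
(25.98, 28.02)

z-interval (σ known):
z* = 1.960 for 95% confidence

Margin of error = z* · σ/√n = 1.960 · 7.9/√231 = 1.02

CI: (27.0 - 1.02, 27.0 + 1.02) = (25.98, 28.02)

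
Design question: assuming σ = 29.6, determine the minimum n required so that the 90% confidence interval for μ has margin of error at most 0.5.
n ≥ 9484

For margin E ≤ 0.5:
n ≥ (z* · σ / E)²
n ≥ (1.645 · 29.6 / 0.5)²
n ≥ 9483.64

Minimum n = 9484 (rounding up)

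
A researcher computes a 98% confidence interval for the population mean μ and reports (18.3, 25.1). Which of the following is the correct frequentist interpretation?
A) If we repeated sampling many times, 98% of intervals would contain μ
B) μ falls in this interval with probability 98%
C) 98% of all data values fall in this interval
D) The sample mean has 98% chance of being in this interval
A

A) Correct — this is the frequentist long-run coverage interpretation.
B) Wrong — μ is fixed; the randomness lives in the interval, not in μ.
C) Wrong — a CI is about the parameter μ, not individual data values.
D) Wrong — x̄ is observed and sits in the interval by construction.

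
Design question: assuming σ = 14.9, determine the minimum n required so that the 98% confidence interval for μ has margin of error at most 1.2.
n ≥ 835

For margin E ≤ 1.2:
n ≥ (z* · σ / E)²
n ≥ (2.326 · 14.9 / 1.2)²
n ≥ 834.12

Minimum n = 835 (rounding up)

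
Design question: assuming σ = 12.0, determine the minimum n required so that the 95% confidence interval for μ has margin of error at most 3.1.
n ≥ 58

For margin E ≤ 3.1:
n ≥ (z* · σ / E)²
n ≥ (1.960 · 12.0 / 3.1)²
n ≥ 57.56

Minimum n = 58 (rounding up)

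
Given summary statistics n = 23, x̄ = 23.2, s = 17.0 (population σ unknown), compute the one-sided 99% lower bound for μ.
μ ≥ 14.31

Lower bound (one-sided):
t* = 2.508 (one-sided for 99%)
Lower bound = x̄ - t* · s/√n = 23.2 - 2.508 · 17.0/√23 = 14.31

We are 99% confident that μ ≥ 14.31.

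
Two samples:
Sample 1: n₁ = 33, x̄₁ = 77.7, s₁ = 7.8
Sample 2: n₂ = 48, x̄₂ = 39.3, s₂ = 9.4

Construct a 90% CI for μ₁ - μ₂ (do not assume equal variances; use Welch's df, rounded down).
(35.20, 41.60)

Difference: x̄₁ - x̄₂ = 38.40
SE = √(s₁²/n₁ + s₂²/n₂) = √(7.8²/33 + 9.4²/48) = 1.9195
df = 76.13 → 76 (Welch–Satterthwaite, rounded down)
t* = 1.665

CI: 38.40 ± 1.665 · 1.9195 = 38.40 ± 3.20 = (35.20, 41.60)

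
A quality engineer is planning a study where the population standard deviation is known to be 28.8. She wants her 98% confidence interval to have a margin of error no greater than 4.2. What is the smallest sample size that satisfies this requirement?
n ≥ 255

For margin E ≤ 4.2:
n ≥ (z* · σ / E)²
n ≥ (2.326 · 28.8 / 4.2)²
n ≥ 254.39

Minimum n = 255 (rounding up)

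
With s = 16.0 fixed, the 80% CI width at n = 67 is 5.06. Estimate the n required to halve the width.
n ≈ 268

CI width ∝ 1/√n
To reduce width by factor 2, need √n to grow by 2 → need 2² = 4 times as many samples.

Current: n = 67, width = 5.06
New: n = 268, width ≈ 2.51

Width reduced by factor of 5.06/2.51 = 2.02.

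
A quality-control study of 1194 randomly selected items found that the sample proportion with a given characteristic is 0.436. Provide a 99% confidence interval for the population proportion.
(0.399, 0.473)

Proportion CI:
SE = √(p̂(1-p̂)/n) = √(0.436 · 0.564 / 1194) = 0.01435

z* = 2.576
Margin = z* · SE = 2.576 · 0.01435 = 0.0370

CI: 0.436 ± 0.0370 = (0.399, 0.473)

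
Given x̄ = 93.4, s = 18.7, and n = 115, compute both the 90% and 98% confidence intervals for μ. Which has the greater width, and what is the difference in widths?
98% CI is wider by 2.45

df = 114
90% CI: t* = 1.658, (90.51, 96.29), width = 2 · t* · s/√n = 5.78
98% CI: t* = 2.360, (89.28, 97.52), width = 2 · t* · s/√n = 8.23

The 98% CI is wider by 8.23 - 5.78 = 2.45.
Higher confidence requires a wider interval.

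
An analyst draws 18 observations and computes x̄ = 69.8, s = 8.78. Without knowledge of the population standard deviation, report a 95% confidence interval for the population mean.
(65.43, 74.17)

t-interval (σ unknown):
df = n - 1 = 17
t* = 2.110 for 95% confidence

Margin of error = t* · s/√n = 2.110 · 8.78/√18 = 4.37

CI: (65.43, 74.17)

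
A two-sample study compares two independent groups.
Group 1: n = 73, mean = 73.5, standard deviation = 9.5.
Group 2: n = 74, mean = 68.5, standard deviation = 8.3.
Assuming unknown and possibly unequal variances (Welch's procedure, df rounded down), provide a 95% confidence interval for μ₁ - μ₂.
(2.09, 7.91)

Difference: x̄₁ - x̄₂ = 5.00
SE = √(s₁²/n₁ + s₂²/n₂) = √(9.5²/73 + 8.3²/74) = 1.4722
df = 141.90 → 141 (Welch–Satterthwaite, rounded down)
t* = 1.977

CI: 5.00 ± 1.977 · 1.4722 = 5.00 ± 2.91 = (2.09, 7.91)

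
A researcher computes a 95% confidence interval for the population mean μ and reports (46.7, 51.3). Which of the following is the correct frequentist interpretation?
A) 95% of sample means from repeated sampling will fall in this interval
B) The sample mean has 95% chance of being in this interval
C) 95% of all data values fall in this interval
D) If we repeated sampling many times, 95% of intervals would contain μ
D

A) Wrong — coverage applies to intervals containing μ, not to future x̄ values.
B) Wrong — x̄ is observed and sits in the interval by construction.
C) Wrong — a CI is about the parameter μ, not individual data values.
D) Correct — this is the frequentist long-run coverage interpretation.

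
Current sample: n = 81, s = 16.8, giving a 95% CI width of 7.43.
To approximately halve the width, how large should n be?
n ≈ 324

CI width ∝ 1/√n
To reduce width by factor 2, need √n to grow by 2 → need 2² = 4 times as many samples.

Current: n = 81, width = 7.43
New: n = 324, width ≈ 3.67

Width reduced by factor of 7.43/3.67 = 2.02.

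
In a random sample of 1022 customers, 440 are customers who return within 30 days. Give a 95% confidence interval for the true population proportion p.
(0.400, 0.461)

Proportion CI:
p̂ = 440/1022 = 0.43053
SE = √(p̂(1-p̂)/n) = √(0.43053 · 0.56947 / 1022) = 0.01549

z* = 1.960
Margin = z* · SE = 1.960 · 0.01549 = 0.0304

CI: 0.43053 ± 0.0304 = (0.400, 0.461)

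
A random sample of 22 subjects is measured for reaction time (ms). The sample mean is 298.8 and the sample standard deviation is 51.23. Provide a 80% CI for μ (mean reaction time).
(284.35, 313.25)

t-interval (σ unknown):
df = n - 1 = 21
t* = 1.323 for 80% confidence

Margin of error = t* · s/√n = 1.323 · 51.23/√22 = 14.45

CI: (284.35, 313.25)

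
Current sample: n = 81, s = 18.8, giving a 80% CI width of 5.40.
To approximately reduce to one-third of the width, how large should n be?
n ≈ 729

CI width ∝ 1/√n
To reduce width by factor 3, need √n to grow by 3 → need 3² = 9 times as many samples.

Current: n = 81, width = 5.40
New: n = 729, width ≈ 1.79

Width reduced by factor of 5.40/1.79 = 3.02.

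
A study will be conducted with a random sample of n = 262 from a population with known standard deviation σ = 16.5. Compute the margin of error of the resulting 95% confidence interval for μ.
Margin of error = 2.00

Margin of error = z* · σ/√n
= 1.960 · 16.5/√262
= 1.960 · 16.5/16.1864
= 2.00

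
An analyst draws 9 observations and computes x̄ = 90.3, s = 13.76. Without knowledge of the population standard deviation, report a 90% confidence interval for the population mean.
(81.77, 98.83)

t-interval (σ unknown):
df = n - 1 = 8
t* = 1.860 for 90% confidence

Margin of error = t* · s/√n = 1.860 · 13.76/√9 = 8.53

CI: (81.77, 98.83)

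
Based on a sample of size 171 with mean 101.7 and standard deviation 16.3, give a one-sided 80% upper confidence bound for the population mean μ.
μ ≤ 102.75

Upper bound (one-sided):
t* = 0.844 (one-sided for 80%)
Upper bound = x̄ + t* · s/√n = 101.7 + 0.844 · 16.3/√171 = 102.75

We are 80% confident that μ ≤ 102.75.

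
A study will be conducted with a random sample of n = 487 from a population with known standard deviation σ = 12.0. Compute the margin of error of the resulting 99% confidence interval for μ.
Margin of error = 1.40

Margin of error = z* · σ/√n
= 2.576 · 12.0/√487
= 2.576 · 12.0/22.0681
= 1.40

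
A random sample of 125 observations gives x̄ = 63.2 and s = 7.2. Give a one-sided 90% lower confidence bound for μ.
μ ≥ 62.37

Lower bound (one-sided):
t* = 1.288 (one-sided for 90%)
Lower bound = x̄ - t* · s/√n = 63.2 - 1.288 · 7.2/√125 = 62.37

We are 90% confident that μ ≥ 62.37.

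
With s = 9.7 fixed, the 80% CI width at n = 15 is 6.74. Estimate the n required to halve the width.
n ≈ 60

CI width ∝ 1/√n
To reduce width by factor 2, need √n to grow by 2 → need 2² = 4 times as many samples.

Current: n = 15, width = 6.74
New: n = 60, width ≈ 3.25

Width reduced by factor of 6.74/3.25 = 2.07.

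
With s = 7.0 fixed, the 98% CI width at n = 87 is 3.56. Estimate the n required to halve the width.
n ≈ 348

CI width ∝ 1/√n
To reduce width by factor 2, need √n to grow by 2 → need 2² = 4 times as many samples.

Current: n = 87, width = 3.56
New: n = 348, width ≈ 1.75

Width reduced by factor of 3.56/1.75 = 2.03.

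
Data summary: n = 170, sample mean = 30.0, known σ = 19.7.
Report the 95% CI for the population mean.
(27.04, 32.96)

z-interval (σ known):
z* = 1.960 for 95% confidence

Margin of error = z* · σ/√n = 1.960 · 19.7/√170 = 2.96

CI: (30.0 - 2.96, 30.0 + 2.96) = (27.04, 32.96)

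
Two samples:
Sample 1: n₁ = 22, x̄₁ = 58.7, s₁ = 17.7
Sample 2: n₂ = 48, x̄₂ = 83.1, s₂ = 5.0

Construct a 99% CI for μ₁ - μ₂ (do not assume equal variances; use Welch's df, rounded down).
(-35.23, -13.57)

Difference: x̄₁ - x̄₂ = -24.40
SE = √(s₁²/n₁ + s₂²/n₂) = √(17.7²/22 + 5.0²/48) = 3.8420
df = 22.55 → 22 (Welch–Satterthwaite, rounded down)
t* = 2.819

CI: -24.40 ± 2.819 · 3.8420 = -24.40 ± 10.83 = (-35.23, -13.57)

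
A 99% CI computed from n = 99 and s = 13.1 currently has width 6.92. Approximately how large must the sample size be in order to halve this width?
n ≈ 396

CI width ∝ 1/√n
To reduce width by factor 2, need √n to grow by 2 → need 2² = 4 times as many samples.

Current: n = 99, width = 6.92
New: n = 396, width ≈ 3.41

Width reduced by factor of 6.92/3.41 = 2.03.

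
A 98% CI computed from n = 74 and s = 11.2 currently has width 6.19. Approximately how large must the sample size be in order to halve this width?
n ≈ 296

CI width ∝ 1/√n
To reduce width by factor 2, need √n to grow by 2 → need 2² = 4 times as many samples.

Current: n = 74, width = 6.19
New: n = 296, width ≈ 3.05

Width reduced by factor of 6.19/3.05 = 2.03.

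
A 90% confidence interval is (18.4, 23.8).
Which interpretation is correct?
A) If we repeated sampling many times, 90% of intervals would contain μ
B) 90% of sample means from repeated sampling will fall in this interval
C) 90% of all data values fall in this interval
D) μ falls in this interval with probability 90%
A

A) Correct — this is the frequentist long-run coverage interpretation.
B) Wrong — coverage applies to intervals containing μ, not to future x̄ values.
C) Wrong — a CI is about the parameter μ, not individual data values.
D) Wrong — μ is fixed; the randomness lives in the interval, not in μ.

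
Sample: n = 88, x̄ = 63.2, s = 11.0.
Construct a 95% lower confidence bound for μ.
μ ≥ 61.25

Lower bound (one-sided):
t* = 1.663 (one-sided for 95%)
Lower bound = x̄ - t* · s/√n = 63.2 - 1.663 · 11.0/√88 = 61.25

We are 95% confident that μ ≥ 61.25.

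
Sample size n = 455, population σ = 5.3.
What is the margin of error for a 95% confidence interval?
Margin of error = 0.49

Margin of error = z* · σ/√n
= 1.960 · 5.3/√455
= 1.960 · 5.3/21.3307
= 0.49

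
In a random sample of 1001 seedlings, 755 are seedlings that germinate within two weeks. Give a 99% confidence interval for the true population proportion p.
(0.719, 0.789)

Proportion CI:
p̂ = 755/1001 = 0.75425
SE = √(p̂(1-p̂)/n) = √(0.75425 · 0.24575 / 1001) = 0.01361

z* = 2.576
Margin = z* · SE = 2.576 · 0.01361 = 0.0351

CI: 0.75425 ± 0.0351 = (0.719, 0.789)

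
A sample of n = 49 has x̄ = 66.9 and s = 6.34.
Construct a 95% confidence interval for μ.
(65.08, 68.72)

t-interval (σ unknown):
df = n - 1 = 48
t* = 2.011 for 95% confidence

Margin of error = t* · s/√n = 2.011 · 6.34/√49 = 1.82

CI: (65.08, 68.72)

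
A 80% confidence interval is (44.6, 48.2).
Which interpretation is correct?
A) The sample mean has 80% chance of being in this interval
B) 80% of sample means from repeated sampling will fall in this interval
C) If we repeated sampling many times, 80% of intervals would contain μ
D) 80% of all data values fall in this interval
C

A) Wrong — x̄ is observed and sits in the interval by construction.
B) Wrong — coverage applies to intervals containing μ, not to future x̄ values.
C) Correct — this is the frequentist long-run coverage interpretation.
D) Wrong — a CI is about the parameter μ, not individual data values.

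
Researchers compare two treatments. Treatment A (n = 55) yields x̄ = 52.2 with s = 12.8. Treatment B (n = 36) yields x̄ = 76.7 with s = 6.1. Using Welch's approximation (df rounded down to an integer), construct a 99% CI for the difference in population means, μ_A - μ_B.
(-29.78, -19.22)

Difference: x̄₁ - x̄₂ = -24.50
SE = √(s₁²/n₁ + s₂²/n₂) = √(12.8²/55 + 6.1²/36) = 2.0031
df = 82.63 → 82 (Welch–Satterthwaite, rounded down)
t* = 2.637

CI: -24.50 ± 2.637 · 2.0031 = -24.50 ± 5.28 = (-29.78, -19.22)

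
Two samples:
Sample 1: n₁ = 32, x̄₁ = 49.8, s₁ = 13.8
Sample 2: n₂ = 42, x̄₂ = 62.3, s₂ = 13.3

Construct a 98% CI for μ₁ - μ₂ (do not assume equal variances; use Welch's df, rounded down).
(-20.10, -4.90)

Difference: x̄₁ - x̄₂ = -12.50
SE = √(s₁²/n₁ + s₂²/n₂) = √(13.8²/32 + 13.3²/42) = 3.1879
df = 65.57 → 65 (Welch–Satterthwaite, rounded down)
t* = 2.385

CI: -12.50 ± 2.385 · 3.1879 = -12.50 ± 7.60 = (-20.10, -4.90)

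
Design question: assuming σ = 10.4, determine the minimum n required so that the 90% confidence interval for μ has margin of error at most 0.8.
n ≥ 458

For margin E ≤ 0.8:
n ≥ (z* · σ / E)²
n ≥ (1.645 · 10.4 / 0.8)²
n ≥ 457.32

Minimum n = 458 (rounding up)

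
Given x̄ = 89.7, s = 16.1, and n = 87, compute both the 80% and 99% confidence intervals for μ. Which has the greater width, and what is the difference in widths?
99% CI is wider by 4.63

df = 86
80% CI: t* = 1.291, (87.47, 91.93), width = 2 · t* · s/√n = 4.46
99% CI: t* = 2.634, (85.15, 94.25), width = 2 · t* · s/√n = 9.09

The 99% CI is wider by 9.09 - 4.46 = 4.63.
Higher confidence requires a wider interval.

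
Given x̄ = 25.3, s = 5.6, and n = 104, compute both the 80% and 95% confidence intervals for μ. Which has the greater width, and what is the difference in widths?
95% CI is wider by 0.76

df = 103
80% CI: t* = 1.290, (24.59, 26.01), width = 2 · t* · s/√n = 1.42
95% CI: t* = 1.983, (24.21, 26.39), width = 2 · t* · s/√n = 2.18

The 95% CI is wider by 2.18 - 1.42 = 0.76.
Higher confidence requires a wider interval.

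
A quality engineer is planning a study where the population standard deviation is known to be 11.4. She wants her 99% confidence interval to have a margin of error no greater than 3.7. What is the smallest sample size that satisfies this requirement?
n ≥ 63

For margin E ≤ 3.7:
n ≥ (z* · σ / E)²
n ≥ (2.576 · 11.4 / 3.7)²
n ≥ 62.99

Minimum n = 63 (rounding up)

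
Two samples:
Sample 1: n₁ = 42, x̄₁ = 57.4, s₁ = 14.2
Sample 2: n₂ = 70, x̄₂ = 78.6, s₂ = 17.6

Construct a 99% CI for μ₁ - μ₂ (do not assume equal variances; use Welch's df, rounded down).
(-29.18, -13.22)

Difference: x̄₁ - x̄₂ = -21.20
SE = √(s₁²/n₁ + s₂²/n₂) = √(14.2²/42 + 17.6²/70) = 3.0374
df = 100.62 → 100 (Welch–Satterthwaite, rounded down)
t* = 2.626

CI: -21.20 ± 2.626 · 3.0374 = -21.20 ± 7.98 = (-29.18, -13.22)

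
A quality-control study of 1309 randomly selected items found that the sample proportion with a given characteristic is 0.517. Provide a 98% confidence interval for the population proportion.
(0.485, 0.549)

Proportion CI:
SE = √(p̂(1-p̂)/n) = √(0.517 · 0.483 / 1309) = 0.01381

z* = 2.326
Margin = z* · SE = 2.326 · 0.01381 = 0.0321

CI: 0.517 ± 0.0321 = (0.485, 0.549)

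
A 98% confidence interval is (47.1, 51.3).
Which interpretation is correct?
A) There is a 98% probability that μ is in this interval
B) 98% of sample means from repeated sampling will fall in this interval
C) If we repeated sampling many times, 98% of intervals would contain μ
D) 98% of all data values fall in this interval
C

A) Wrong — μ is fixed; the randomness lives in the interval, not in μ.
B) Wrong — coverage applies to intervals containing μ, not to future x̄ values.
C) Correct — this is the frequentist long-run coverage interpretation.
D) Wrong — a CI is about the parameter μ, not individual data values.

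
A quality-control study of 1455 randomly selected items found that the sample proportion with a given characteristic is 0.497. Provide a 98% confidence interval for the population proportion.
(0.467, 0.527)

Proportion CI:
SE = √(p̂(1-p̂)/n) = √(0.497 · 0.503 / 1455) = 0.01311

z* = 2.326
Margin = z* · SE = 2.326 · 0.01311 = 0.0305

CI: 0.497 ± 0.0305 = (0.467, 0.527)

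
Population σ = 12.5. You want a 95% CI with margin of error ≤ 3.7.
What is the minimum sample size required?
n ≥ 44

For margin E ≤ 3.7:
n ≥ (z* · σ / E)²
n ≥ (1.960 · 12.5 / 3.7)²
n ≥ 43.85

Minimum n = 44 (rounding up)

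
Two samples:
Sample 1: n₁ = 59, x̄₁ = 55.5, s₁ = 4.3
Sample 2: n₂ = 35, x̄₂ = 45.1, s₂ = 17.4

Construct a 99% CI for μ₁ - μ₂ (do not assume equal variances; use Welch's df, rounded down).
(2.26, 18.54)

Difference: x̄₁ - x̄₂ = 10.40
SE = √(s₁²/n₁ + s₂²/n₂) = √(4.3²/59 + 17.4²/35) = 2.9939
df = 36.48 → 36 (Welch–Satterthwaite, rounded down)
t* = 2.719

CI: 10.40 ± 2.719 · 2.9939 = 10.40 ± 8.14 = (2.26, 18.54)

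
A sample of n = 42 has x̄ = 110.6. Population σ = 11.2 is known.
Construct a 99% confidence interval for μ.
(106.15, 115.05)

z-interval (σ known):
z* = 2.576 for 99% confidence

Margin of error = z* · σ/√n = 2.576 · 11.2/√42 = 4.45

CI: (110.6 - 4.45, 110.6 + 4.45) = (106.15, 115.05)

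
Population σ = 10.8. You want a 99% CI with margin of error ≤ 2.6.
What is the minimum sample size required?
n ≥ 115

For margin E ≤ 2.6:
n ≥ (z* · σ / E)²
n ≥ (2.576 · 10.8 / 2.6)²
n ≥ 114.50

Minimum n = 115 (rounding up)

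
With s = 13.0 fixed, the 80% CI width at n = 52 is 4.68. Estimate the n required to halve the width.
n ≈ 208

CI width ∝ 1/√n
To reduce width by factor 2, need √n to grow by 2 → need 2² = 4 times as many samples.

Current: n = 52, width = 4.68
New: n = 208, width ≈ 2.32

Width reduced by factor of 4.68/2.32 = 2.02.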